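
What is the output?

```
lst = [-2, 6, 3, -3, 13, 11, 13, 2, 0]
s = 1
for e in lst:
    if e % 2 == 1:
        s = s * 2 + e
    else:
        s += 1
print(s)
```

209

e=-2: not odd, s = 1+1 = 2
e=6: not odd, s = 2+1 = 3
e=3: odd, s = 3*2+3 = 9
e=-3: odd, s = 9*2+(-3) = 15
e=13: odd, s = 15*2+13 = 43
e=11: odd, s = 43*2+11 = 97
e=13: odd, s = 97*2+13 = 207
e=2: not odd, s = 207+1 = 208
e=0: not odd, s = 208+1 = 209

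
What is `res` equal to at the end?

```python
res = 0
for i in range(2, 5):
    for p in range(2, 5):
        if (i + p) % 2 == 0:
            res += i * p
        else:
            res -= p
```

33

i=2,p=2: even sum, res = 0+4 = 4
i=2,p=3: odd sum, res = 4-3 = 1
i=2,p=4: even sum, res = 1+8 = 9
i=3,p=2: odd sum, res = 9-2 = 7
i=3,p=3: even sum, res = 7+9 = 16
i=3,p=4: odd sum, res = 16-4 = 12
i=4,p=2: even sum, res = 12+8 = 20
i=4,p=3: odd sum, res = 20-3 = 17
i=4,p=4: even sum, res = 17+16 = 33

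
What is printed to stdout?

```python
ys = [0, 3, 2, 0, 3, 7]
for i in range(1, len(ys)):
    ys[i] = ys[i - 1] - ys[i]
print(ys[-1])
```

-15

i=1: ys[1] = 0-3 = -3 → [0, -3, 2, 0, 3, 7]
i=2: ys[2] = (-3)-2 = -5 → [0, -3, -5, 0, 3, 7]
i=3: ys[3] = (-5)-0 = -5 → [0, -3, -5, -5, 3, 7]
i=4: ys[4] = (-5)-3 = -8 → [0, -3, -5, -5, -8, 7]
i=5: ys[5] = (-8)-7 = -15 → [0, -3, -5, -5, -8, -15]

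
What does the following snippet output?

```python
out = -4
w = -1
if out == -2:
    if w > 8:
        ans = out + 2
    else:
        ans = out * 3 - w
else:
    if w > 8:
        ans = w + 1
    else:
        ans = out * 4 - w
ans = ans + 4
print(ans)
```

-11

out=-4, w=-1
out == -2 is False; w > 8 is False
→ ans = out * 4 - w = -15
ans = (-15)+4 = -11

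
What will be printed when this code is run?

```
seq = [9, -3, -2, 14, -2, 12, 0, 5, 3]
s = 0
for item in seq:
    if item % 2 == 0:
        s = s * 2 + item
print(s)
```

item=9: not even
item=-3: not even
item=-2: even, s = 0*2+(-2) = -2
item=14: even, s = (-2)*2+14 = 10
item=-2: even, s = 10*2+(-2) = 18
item=12: even, s = 18*2+12 = 48
item=0: even, s = 48*2+0 = 96
item=5: not even
item=3: not even

96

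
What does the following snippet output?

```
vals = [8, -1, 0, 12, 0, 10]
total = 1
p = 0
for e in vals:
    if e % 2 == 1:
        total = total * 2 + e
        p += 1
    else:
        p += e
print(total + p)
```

32

e=8: not odd; p=8
e=-1: odd, total = 1*2+(-1) = 1; p=9
e=0: not odd; p=9
e=12: not odd; p=21
e=0: not odd; p=21
e=10: not odd; p=31
total+p = 1+31 = 32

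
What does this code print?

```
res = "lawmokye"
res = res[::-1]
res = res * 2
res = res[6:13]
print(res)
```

reverse → 'eykomwal'
repeat ×2 → 'eykomwaleykomwal'
slice [6:13] → 'aleykom'

aleykom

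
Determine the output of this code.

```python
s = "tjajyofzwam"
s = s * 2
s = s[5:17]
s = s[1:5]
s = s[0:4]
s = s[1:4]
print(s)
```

repeat ×2 → 'tjajyofzwamtjajyofzwam'
slice [5:17] → 'ofzwamtjajyo'
slice [1:5] → 'fzwa'
slice [0:4] → 'fzwa'
slice [1:4] → 'zwa'

zwa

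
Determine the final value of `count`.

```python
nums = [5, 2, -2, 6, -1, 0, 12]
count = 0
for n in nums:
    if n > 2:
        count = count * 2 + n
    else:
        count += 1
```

56

n=5: >2, count = 0*2+5 = 5
n=2: not >2, count = 5+1 = 6
n=-2: not >2, count = 6+1 = 7
n=6: >2, count = 7*2+6 = 20
n=-1: not >2, count = 20+1 = 21
n=0: not >2, count = 21+1 = 22
n=12: >2, count = 22*2+12 = 56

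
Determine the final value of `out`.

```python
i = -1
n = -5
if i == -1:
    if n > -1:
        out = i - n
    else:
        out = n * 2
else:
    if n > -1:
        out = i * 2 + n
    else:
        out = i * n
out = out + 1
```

i=-1, n=-5
i == -1 is True; n > -1 is False
→ out = n * 2 = -10
out = (-10)+1 = -9

-9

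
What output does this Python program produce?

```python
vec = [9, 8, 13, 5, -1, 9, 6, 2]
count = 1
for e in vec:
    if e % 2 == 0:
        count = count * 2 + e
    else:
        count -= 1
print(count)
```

30

e=9: not even, count = 1-1 = 0
e=8: even, count = 0*2+8 = 8
e=13: not even, count = 8-1 = 7
e=5: not even, count = 7-1 = 6
e=-1: not even, count = 6-1 = 5
e=9: not even, count = 5-1 = 4
e=6: even, count = 4*2+6 = 14
e=2: even, count = 14*2+2 = 30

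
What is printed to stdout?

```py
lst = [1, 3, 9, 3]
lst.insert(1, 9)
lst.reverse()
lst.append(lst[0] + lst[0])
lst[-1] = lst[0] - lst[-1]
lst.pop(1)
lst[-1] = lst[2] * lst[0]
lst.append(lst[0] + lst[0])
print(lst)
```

insert 9 at 1 → [1, 9, 3, 9, 3]
reverse → [3, 9, 3, 9, 1]
append lst[0]+lst[0] = 3+3 = 6 → [3, 9, 3, 9, 1, 6]
lst[-1] = lst[0]-lst[-1] = 3-6 = -3 → [3, 9, 3, 9, 1, -3]
pop(1) removes 9 → [3, 3, 9, 1, -3]
lst[-1] = lst[2]*lst[0] = 9*3 = 27 → [3, 3, 9, 1, 27]
append lst[0]+lst[0] = 3+3 = 6 → [3, 3, 9, 1, 27, 6]

[3, 3, 9, 1, 27, 6]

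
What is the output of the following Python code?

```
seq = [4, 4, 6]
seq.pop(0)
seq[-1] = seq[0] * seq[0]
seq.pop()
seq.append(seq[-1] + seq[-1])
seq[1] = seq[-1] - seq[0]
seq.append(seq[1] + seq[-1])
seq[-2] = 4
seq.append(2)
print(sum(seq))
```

18

pop(0) removes 4 → [4, 6]
seq[-1] = seq[0]*seq[0] = 4*4 = 16 → [4, 16]
pop() removes 16 → [4]
append seq[-1]+seq[-1] = 4+4 = 8 → [4, 8]
seq[1] = seq[-1]-seq[0] = 8-4 = 4 → [4, 4]
append seq[1]+seq[-1] = 4+4 = 8 → [4, 4, 8]
seq[-2] = 4 → [4, 4, 8]
append 2 → [4, 4, 8, 2]
sum = 18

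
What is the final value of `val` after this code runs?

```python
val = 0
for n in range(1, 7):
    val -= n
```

-21

n=1: val = 0-1 = -1
n=2: val = (-1)-2 = -3
n=3: val = (-3)-3 = -6
n=4: val = (-6)-4 = -10
n=5: val = (-10)-5 = -15
n=6: val = (-15)-6 = -21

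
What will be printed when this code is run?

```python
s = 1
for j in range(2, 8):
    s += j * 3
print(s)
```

j=2: s = 1+2*3 = 7
j=3: s = 7+3*3 = 16
j=4: s = 16+4*3 = 28
j=5: s = 28+5*3 = 43
j=6: s = 43+6*3 = 61
j=7: s = 61+7*3 = 82

82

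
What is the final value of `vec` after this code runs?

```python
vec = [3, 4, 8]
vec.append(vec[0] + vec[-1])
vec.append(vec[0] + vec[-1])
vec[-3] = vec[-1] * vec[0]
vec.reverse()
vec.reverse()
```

[3, 4, 42, 11, 14]

append vec[0]+vec[-1] = 3+8 = 11 → [3, 4, 8, 11]
append vec[0]+vec[-1] = 3+11 = 14 → [3, 4, 8, 11, 14]
vec[-3] = vec[-1]*vec[0] = 14*3 = 42 → [3, 4, 42, 11, 14]
reverse → [14, 11, 42, 4, 3]
reverse → [3, 4, 42, 11, 14]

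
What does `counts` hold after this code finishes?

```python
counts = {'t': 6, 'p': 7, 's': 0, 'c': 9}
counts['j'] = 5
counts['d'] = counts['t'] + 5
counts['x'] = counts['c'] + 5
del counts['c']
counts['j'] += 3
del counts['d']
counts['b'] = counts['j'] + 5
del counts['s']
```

counts['j'] = 5 → {'t': 6, 'p': 7, 's': 0, 'c': 9, 'j': 5}
counts['d'] = counts['t']+5 = 11 → {'t': 6, 'p': 7, 's': 0, 'c': 9, 'j': 5, 'd': 11}
counts['x'] = counts['c']+5 = 14 → {'t': 6, 'p': 7, 's': 0, 'c': 9, 'j': 5, 'd': 11, 'x': 14}
del 'c' → {'t': 6, 'p': 7, 's': 0, 'j': 5, 'd': 11, 'x': 14}
counts['j'] = 5+3 = 8 → {'t': 6, 'p': 7, 's': 0, 'j': 8, 'd': 11, 'x': 14}
del 'd' → {'t': 6, 'p': 7, 's': 0, 'j': 8, 'x': 14}
counts['b'] = counts['j']+5 = 13 → {'t': 6, 'p': 7, 's': 0, 'j': 8, 'x': 14, 'b': 13}
del 's' → {'t': 6, 'p': 7, 'j': 8, 'x': 14, 'b': 13}

{'t': 6, 'p': 7, 'j': 8, 'x': 14, 'b': 13}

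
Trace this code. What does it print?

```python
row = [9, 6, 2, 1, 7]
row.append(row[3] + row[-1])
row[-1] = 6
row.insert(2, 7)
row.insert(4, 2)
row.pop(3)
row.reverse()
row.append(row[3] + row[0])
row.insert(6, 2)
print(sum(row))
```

48

append row[3]+row[-1] = 1+7 = 8 → [9, 6, 2, 1, 7, 8]
row[-1] = 6 → [9, 6, 2, 1, 7, 6]
insert 7 at 2 → [9, 6, 7, 2, 1, 7, 6]
insert 2 at 4 → [9, 6, 7, 2, 2, 1, 7, 6]
pop(3) removes 2 → [9, 6, 7, 2, 1, 7, 6]
reverse → [6, 7, 1, 2, 7, 6, 9]
append row[3]+row[0] = 2+6 = 8 → [6, 7, 1, 2, 7, 6, 9, 8]
insert 2 at 6 → [6, 7, 1, 2, 7, 6, 2, 9, 8]
sum = 48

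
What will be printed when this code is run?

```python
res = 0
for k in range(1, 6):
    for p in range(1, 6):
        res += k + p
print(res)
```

150

k=1,p=1: res = 0+2 = 2
k=1,p=2: res = 2+3 = 5
k=1,p=3: res = 5+4 = 9
k=1,p=4: res = 9+5 = 14
k=1,p=5: res = 14+6 = 20
k=2,p=1: res = 20+3 = 23
k=2,p=2: res = 23+4 = 27
k=2,p=3: res = 27+5 = 32
k=2,p=4: res = 32+6 = 38
k=2,p=5: res = 38+7 = 45
k=3,p=1: res = 45+4 = 49
k=3,p=2: res = 49+5 = 54
k=3,p=3: res = 54+6 = 60
k=3,p=4: res = 60+7 = 67
k=3,p=5: res = 67+8 = 75
k=4,p=1: res = 75+5 = 80
k=4,p=2: res = 80+6 = 86
k=4,p=3: res = 86+7 = 93
k=4,p=4: res = 93+8 = 101
k=4,p=5: res = 101+9 = 110
k=5,p=1: res = 110+6 = 116
k=5,p=2: res = 116+7 = 123
k=5,p=3: res = 123+8 = 131
k=5,p=4: res = 131+9 = 140
k=5,p=5: res = 140+10 = 150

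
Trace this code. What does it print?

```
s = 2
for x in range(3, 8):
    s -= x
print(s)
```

-23

x=3: s = 2-3 = -1
x=4: s = (-1)-4 = -5
x=5: s = (-5)-5 = -10
x=6: s = (-10)-6 = -16
x=7: s = (-16)-7 = -23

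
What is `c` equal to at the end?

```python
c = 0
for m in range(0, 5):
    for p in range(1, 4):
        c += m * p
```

60

m=0,p=1: c = 0+0 = 0
m=0,p=2: c = 0+0 = 0
m=0,p=3: c = 0+0 = 0
m=1,p=1: c = 0+1 = 1
m=1,p=2: c = 1+2 = 3
m=1,p=3: c = 3+3 = 6
m=2,p=1: c = 6+2 = 8
m=2,p=2: c = 8+4 = 12
m=2,p=3: c = 12+6 = 18
m=3,p=1: c = 18+3 = 21
m=3,p=2: c = 21+6 = 27
m=3,p=3: c = 27+9 = 36
m=4,p=1: c = 36+4 = 40
m=4,p=2: c = 40+8 = 48
m=4,p=3: c = 48+12 = 60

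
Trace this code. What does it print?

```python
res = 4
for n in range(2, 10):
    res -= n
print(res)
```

-40

n=2: res = 4-2 = 2
n=3: res = 2-3 = -1
n=4: res = (-1)-4 = -5
n=5: res = (-5)-5 = -10
n=6: res = (-10)-6 = -16
n=7: res = (-16)-7 = -23
n=8: res = (-23)-8 = -31
n=9: res = (-31)-9 = -40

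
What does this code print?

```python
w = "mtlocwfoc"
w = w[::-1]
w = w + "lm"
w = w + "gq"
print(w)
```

reverse → 'cofwcoltm'
+ 'lm' → 'cofwcoltmlm'
+ 'gq' → 'cofwcoltmlmgq'

cofwcoltmlmgq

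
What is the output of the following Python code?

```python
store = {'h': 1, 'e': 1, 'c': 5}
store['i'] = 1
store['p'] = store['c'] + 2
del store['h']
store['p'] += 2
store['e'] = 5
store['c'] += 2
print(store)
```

{'e': 5, 'c': 7, 'i': 1, 'p': 9}

store['i'] = 1 → {'h': 1, 'e': 1, 'c': 5, 'i': 1}
store['p'] = store['c']+2 = 7 → {'h': 1, 'e': 1, 'c': 5, 'i': 1, 'p': 7}
del 'h' → {'e': 1, 'c': 5, 'i': 1, 'p': 7}
store['p'] = 7+2 = 9 → {'e': 1, 'c': 5, 'i': 1, 'p': 9}
store['e'] = 5 → {'e': 5, 'c': 5, 'i': 1, 'p': 9}
store['c'] = 5+2 = 7 → {'e': 5, 'c': 7, 'i': 1, 'p': 9}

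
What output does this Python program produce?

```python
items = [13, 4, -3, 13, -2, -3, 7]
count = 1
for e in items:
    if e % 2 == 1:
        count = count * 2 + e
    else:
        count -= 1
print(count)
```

e=13: odd, count = 1*2+13 = 15
e=4: not odd, count = 15-1 = 14
e=-3: odd, count = 14*2+(-3) = 25
e=13: odd, count = 25*2+13 = 63
e=-2: not odd, count = 63-1 = 62
e=-3: odd, count = 62*2+(-3) = 121
e=7: odd, count = 121*2+7 = 249

249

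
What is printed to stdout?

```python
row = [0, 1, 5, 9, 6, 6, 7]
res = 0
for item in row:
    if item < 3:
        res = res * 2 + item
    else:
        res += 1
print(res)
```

6

item=0: <3, res = 0*2+0 = 0
item=1: <3, res = 0*2+1 = 1
item=5: not <3, res = 1+1 = 2
item=9: not <3, res = 2+1 = 3
item=6: not <3, res = 3+1 = 4
item=6: not <3, res = 4+1 = 5
item=7: not <3, res = 5+1 = 6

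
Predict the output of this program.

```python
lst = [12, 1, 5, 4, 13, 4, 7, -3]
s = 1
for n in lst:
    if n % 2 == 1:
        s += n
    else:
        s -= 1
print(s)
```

21

n=12: not odd, s = 1-1 = 0
n=1: odd, s = 0+1 = 1
n=5: odd, s = 1+5 = 6
n=4: not odd, s = 6-1 = 5
n=13: odd, s = 5+13 = 18
n=4: not odd, s = 18-1 = 17
n=7: odd, s = 17+7 = 24
n=-3: odd, s = 24+(-3) = 21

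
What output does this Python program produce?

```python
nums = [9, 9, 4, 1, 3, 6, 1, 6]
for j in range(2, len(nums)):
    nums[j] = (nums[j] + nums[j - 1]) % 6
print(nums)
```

j=2: nums[2] = (4+9)%6 = 1 → [9, 9, 1, 1, 3, 6, 1, 6]
j=3: nums[3] = (1+1)%6 = 2 → [9, 9, 1, 2, 3, 6, 1, 6]
j=4: nums[4] = (3+2)%6 = 5 → [9, 9, 1, 2, 5, 6, 1, 6]
j=5: nums[5] = (6+5)%6 = 5 → [9, 9, 1, 2, 5, 5, 1, 6]
j=6: nums[6] = (1+5)%6 = 0 → [9, 9, 1, 2, 5, 5, 0, 6]
j=7: nums[7] = (6+0)%6 = 0 → [9, 9, 1, 2, 5, 5, 0, 0]

[9, 9, 1, 2, 5, 5, 0, 0]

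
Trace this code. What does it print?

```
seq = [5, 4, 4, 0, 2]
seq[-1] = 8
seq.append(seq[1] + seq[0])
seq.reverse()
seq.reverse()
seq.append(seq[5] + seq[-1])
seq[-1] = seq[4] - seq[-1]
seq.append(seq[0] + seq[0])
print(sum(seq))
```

seq[-1] = 8 → [5, 4, 4, 0, 8]
append seq[1]+seq[0] = 4+5 = 9 → [5, 4, 4, 0, 8, 9]
reverse → [9, 8, 0, 4, 4, 5]
reverse → [5, 4, 4, 0, 8, 9]
append seq[5]+seq[-1] = 9+9 = 18 → [5, 4, 4, 0, 8, 9, 18]
seq[-1] = seq[4]-seq[-1] = 8-18 = -10 → [5, 4, 4, 0, 8, 9, -10]
append seq[0]+seq[0] = 5+5 = 10 → [5, 4, 4, 0, 8, 9, -10, 10]
sum = 30

30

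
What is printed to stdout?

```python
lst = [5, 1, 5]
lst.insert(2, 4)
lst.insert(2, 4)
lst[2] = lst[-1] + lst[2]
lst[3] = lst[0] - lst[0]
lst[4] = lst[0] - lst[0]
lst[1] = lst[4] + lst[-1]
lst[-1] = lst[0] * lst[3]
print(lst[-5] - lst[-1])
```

5

insert 4 at 2 → [5, 1, 4, 5]
insert 4 at 2 → [5, 1, 4, 4, 5]
lst[2] = lst[-1]+lst[2] = 5+4 = 9 → [5, 1, 9, 4, 5]
lst[3] = lst[0]-lst[0] = 5-5 = 0 → [5, 1, 9, 0, 5]
lst[4] = lst[0]-lst[0] = 5-5 = 0 → [5, 1, 9, 0, 0]
lst[1] = lst[4]+lst[-1] = 0+0 = 0 → [5, 0, 9, 0, 0]
lst[-1] = lst[0]*lst[3] = 5*0 = 0 → [5, 0, 9, 0, 0]
lst[-5]-lst[-1] = 5-0 = 5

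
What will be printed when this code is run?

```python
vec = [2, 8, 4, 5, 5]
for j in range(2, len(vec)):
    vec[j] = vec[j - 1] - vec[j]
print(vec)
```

j=2: vec[2] = 8-4 = 4 → [2, 8, 4, 5, 5]
j=3: vec[3] = 4-5 = -1 → [2, 8, 4, -1, 5]
j=4: vec[4] = (-1)-5 = -6 → [2, 8, 4, -1, -6]

[2, 8, 4, -1, -6]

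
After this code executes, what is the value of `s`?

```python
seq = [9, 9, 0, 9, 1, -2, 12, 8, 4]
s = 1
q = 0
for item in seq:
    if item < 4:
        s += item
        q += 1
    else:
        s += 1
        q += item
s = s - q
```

item=9: not <4, s = 1+1 = 2; q=9
item=9: not <4, s = 2+1 = 3; q=18
item=0: <4, s = 3+0 = 3; q=19
item=9: not <4, s = 3+1 = 4; q=28
item=1: <4, s = 4+1 = 5; q=29
item=-2: <4, s = 5+(-2) = 3; q=30
item=12: not <4, s = 3+1 = 4; q=42
item=8: not <4, s = 4+1 = 5; q=50
item=4: not <4, s = 5+1 = 6; q=54
s-q = 6-54 = -48

-48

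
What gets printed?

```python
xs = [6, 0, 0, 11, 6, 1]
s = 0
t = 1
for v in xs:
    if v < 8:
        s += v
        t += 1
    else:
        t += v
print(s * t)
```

v=6: <8, s = 0+6 = 6; t=2
v=0: <8, s = 6+0 = 6; t=3
v=0: <8, s = 6+0 = 6; t=4
v=11: not <8; t=15
v=6: <8, s = 6+6 = 12; t=16
v=1: <8, s = 12+1 = 13; t=17
s*t = 13*17 = 221

221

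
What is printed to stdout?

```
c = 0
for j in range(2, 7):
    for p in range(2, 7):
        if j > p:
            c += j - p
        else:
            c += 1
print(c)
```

35

j=2,p=2: not 2>2, c = 0+1 = 1
j=2,p=3: not 2>3, c = 1+1 = 2
j=2,p=4: not 2>4, c = 2+1 = 3
j=2,p=5: not 2>5, c = 3+1 = 4
j=2,p=6: not 2>6, c = 4+1 = 5
j=3,p=2: 3>2, c = 5+1 = 6
j=3,p=3: not 3>3, c = 6+1 = 7
j=3,p=4: not 3>4, c = 7+1 = 8
j=3,p=5: not 3>5, c = 8+1 = 9
j=3,p=6: not 3>6, c = 9+1 = 10
j=4,p=2: 4>2, c = 10+2 = 12
j=4,p=3: 4>3, c = 12+1 = 13
j=4,p=4: not 4>4, c = 13+1 = 14
j=4,p=5: not 4>5, c = 14+1 = 15
j=4,p=6: not 4>6, c = 15+1 = 16
j=5,p=2: 5>2, c = 16+3 = 19
j=5,p=3: 5>3, c = 19+2 = 21
j=5,p=4: 5>4, c = 21+1 = 22
j=5,p=5: not 5>5, c = 22+1 = 23
j=5,p=6: not 5>6, c = 23+1 = 24
j=6,p=2: 6>2, c = 24+4 = 28
j=6,p=3: 6>3, c = 28+3 = 31
j=6,p=4: 6>4, c = 31+2 = 33
j=6,p=5: 6>5, c = 33+1 = 34
j=6,p=6: not 6>6, c = 34+1 = 35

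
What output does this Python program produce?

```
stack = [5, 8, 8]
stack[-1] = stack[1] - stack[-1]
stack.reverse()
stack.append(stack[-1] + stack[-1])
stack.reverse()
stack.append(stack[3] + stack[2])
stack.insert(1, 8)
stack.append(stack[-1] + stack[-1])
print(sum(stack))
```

stack[-1] = stack[1]-stack[-1] = 8-8 = 0 → [5, 8, 0]
reverse → [0, 8, 5]
append stack[-1]+stack[-1] = 5+5 = 10 → [0, 8, 5, 10]
reverse → [10, 5, 8, 0]
append stack[3]+stack[2] = 0+8 = 8 → [10, 5, 8, 0, 8]
insert 8 at 1 → [10, 8, 5, 8, 0, 8]
append stack[-1]+stack[-1] = 8+8 = 16 → [10, 8, 5, 8, 0, 8, 16]
sum = 55

55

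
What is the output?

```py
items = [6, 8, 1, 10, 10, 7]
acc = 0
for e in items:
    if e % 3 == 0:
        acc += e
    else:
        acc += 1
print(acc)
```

11

e=6: %3==0, acc = 0+6 = 6
e=8: not %3==0, acc = 6+1 = 7
e=1: not %3==0, acc = 7+1 = 8
e=10: not %3==0, acc = 8+1 = 9
e=10: not %3==0, acc = 9+1 = 10
e=7: not %3==0, acc = 10+1 = 11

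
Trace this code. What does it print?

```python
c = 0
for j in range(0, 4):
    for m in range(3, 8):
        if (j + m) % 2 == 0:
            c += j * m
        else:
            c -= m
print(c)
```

j=0,m=3: odd sum, c = 0-3 = -3
j=0,m=4: even sum, c = (-3)+0 = -3
j=0,m=5: odd sum, c = (-3)-5 = -8
j=0,m=6: even sum, c = (-8)+0 = -8
j=0,m=7: odd sum, c = (-8)-7 = -15
j=1,m=3: even sum, c = (-15)+3 = -12
j=1,m=4: odd sum, c = (-12)-4 = -16
j=1,m=5: even sum, c = (-16)+5 = -11
j=1,m=6: odd sum, c = (-11)-6 = -17
j=1,m=7: even sum, c = (-17)+7 = -10
j=2,m=3: odd sum, c = (-10)-3 = -13
j=2,m=4: even sum, c = (-13)+8 = -5
j=2,m=5: odd sum, c = (-5)-5 = -10
j=2,m=6: even sum, c = (-10)+12 = 2
j=2,m=7: odd sum, c = 2-7 = -5
j=3,m=3: even sum, c = (-5)+9 = 4
j=3,m=4: odd sum, c = 4-4 = 0
j=3,m=5: even sum, c = 0+15 = 15
j=3,m=6: odd sum, c = 15-6 = 9
j=3,m=7: even sum, c = 9+21 = 30

30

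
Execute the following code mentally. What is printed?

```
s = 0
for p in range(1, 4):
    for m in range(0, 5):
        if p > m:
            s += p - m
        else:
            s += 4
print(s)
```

46

p=1,m=0: 1>0, s = 0+1 = 1
p=1,m=1: not 1>1, s = 1+4 = 5
p=1,m=2: not 1>2, s = 5+4 = 9
p=1,m=3: not 1>3, s = 9+4 = 13
p=1,m=4: not 1>4, s = 13+4 = 17
p=2,m=0: 2>0, s = 17+2 = 19
p=2,m=1: 2>1, s = 19+1 = 20
p=2,m=2: not 2>2, s = 20+4 = 24
p=2,m=3: not 2>3, s = 24+4 = 28
p=2,m=4: not 2>4, s = 28+4 = 32
p=3,m=0: 3>0, s = 32+3 = 35
p=3,m=1: 3>1, s = 35+2 = 37
p=3,m=2: 3>2, s = 37+1 = 38
p=3,m=3: not 3>3, s = 38+4 = 42
p=3,m=4: not 3>4, s = 42+4 = 46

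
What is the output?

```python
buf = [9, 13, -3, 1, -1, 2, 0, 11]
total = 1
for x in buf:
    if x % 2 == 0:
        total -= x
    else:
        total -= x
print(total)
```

x=9: not even, total = 1-9 = -8
x=13: not even, total = (-8)-13 = -21
x=-3: not even, total = (-21)-(-3) = -18
x=1: not even, total = (-18)-1 = -19
x=-1: not even, total = (-19)-(-1) = -18
x=2: even, total = (-18)-2 = -20
x=0: even, total = (-20)-0 = -20
x=11: not even, total = (-20)-11 = -31

-31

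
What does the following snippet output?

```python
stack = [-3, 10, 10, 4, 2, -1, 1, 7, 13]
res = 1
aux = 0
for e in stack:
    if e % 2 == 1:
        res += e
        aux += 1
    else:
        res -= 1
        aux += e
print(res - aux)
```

-17

e=-3: odd, res = 1+(-3) = -2; aux=1
e=10: not odd, res = (-2)-1 = -3; aux=11
e=10: not odd, res = (-3)-1 = -4; aux=21
e=4: not odd, res = (-4)-1 = -5; aux=25
e=2: not odd, res = (-5)-1 = -6; aux=27
e=-1: odd, res = (-6)+(-1) = -7; aux=28
e=1: odd, res = (-7)+1 = -6; aux=29
e=7: odd, res = (-6)+7 = 1; aux=30
e=13: odd, res = 1+13 = 14; aux=31
res-aux = 14-31 = -17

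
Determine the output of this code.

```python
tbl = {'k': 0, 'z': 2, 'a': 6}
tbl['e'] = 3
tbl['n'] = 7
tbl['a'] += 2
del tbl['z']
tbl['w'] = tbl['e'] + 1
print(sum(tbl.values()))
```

tbl['e'] = 3 → {'k': 0, 'z': 2, 'a': 6, 'e': 3}
tbl['n'] = 7 → {'k': 0, 'z': 2, 'a': 6, 'e': 3, 'n': 7}
tbl['a'] = 6+2 = 8 → {'k': 0, 'z': 2, 'a': 8, 'e': 3, 'n': 7}
del 'z' → {'k': 0, 'a': 8, 'e': 3, 'n': 7}
tbl['w'] = tbl['e']+1 = 4 → {'k': 0, 'a': 8, 'e': 3, 'n': 7, 'w': 4}
sum of values = 22

22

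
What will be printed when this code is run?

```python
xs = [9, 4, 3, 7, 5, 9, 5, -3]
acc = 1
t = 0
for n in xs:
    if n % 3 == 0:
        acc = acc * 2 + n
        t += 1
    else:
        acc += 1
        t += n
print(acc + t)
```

158

n=9: %3==0, acc = 1*2+9 = 11; t=1
n=4: not %3==0, acc = 11+1 = 12; t=5
n=3: %3==0, acc = 12*2+3 = 27; t=6
n=7: not %3==0, acc = 27+1 = 28; t=13
n=5: not %3==0, acc = 28+1 = 29; t=18
n=9: %3==0, acc = 29*2+9 = 67; t=19
n=5: not %3==0, acc = 67+1 = 68; t=24
n=-3: %3==0, acc = 68*2+(-3) = 133; t=25
acc+t = 133+25 = 158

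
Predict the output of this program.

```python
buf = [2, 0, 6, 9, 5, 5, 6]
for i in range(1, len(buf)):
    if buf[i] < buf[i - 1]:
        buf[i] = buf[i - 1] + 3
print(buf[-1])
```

i=1: 0<2, buf[1] = 2+3 = 5 → [2, 5, 6, 9, 5, 5, 6]
i=2: 6>=5, unchanged → [2, 5, 6, 9, 5, 5, 6]
i=3: 9>=6, unchanged → [2, 5, 6, 9, 5, 5, 6]
i=4: 5<9, buf[4] = 9+3 = 12 → [2, 5, 6, 9, 12, 5, 6]
i=5: 5<12, buf[5] = 12+3 = 15 → [2, 5, 6, 9, 12, 15, 6]
i=6: 6<15, buf[6] = 15+3 = 18 → [2, 5, 6, 9, 12, 15, 18]

18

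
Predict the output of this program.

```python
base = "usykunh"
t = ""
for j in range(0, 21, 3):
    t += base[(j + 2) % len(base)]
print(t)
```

ynsuukh

j=0: add base[2]='y' → 'y'
j=3: add base[5]='n' → 'yn'
j=6: add base[1]='s' → 'yns'
j=9: add base[4]='u' → 'ynsu'
j=12: add base[0]='u' → 'ynsuu'
j=15: add base[3]='k' → 'ynsuuk'
j=18: add base[6]='h' → 'ynsuukh'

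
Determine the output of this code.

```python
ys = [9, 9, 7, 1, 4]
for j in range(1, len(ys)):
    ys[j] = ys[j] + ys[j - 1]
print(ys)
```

j=1: ys[1] = 9+9 = 18 → [9, 18, 7, 1, 4]
j=2: ys[2] = 7+18 = 25 → [9, 18, 25, 1, 4]
j=3: ys[3] = 1+25 = 26 → [9, 18, 25, 26, 4]
j=4: ys[4] = 4+26 = 30 → [9, 18, 25, 26, 30]

[9, 18, 25, 26, 30]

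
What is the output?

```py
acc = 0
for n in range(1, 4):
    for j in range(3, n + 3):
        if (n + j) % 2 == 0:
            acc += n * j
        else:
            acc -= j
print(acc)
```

28

n=1,j=3: even sum, acc = 0+3 = 3
n=2,j=3: odd sum, acc = 3-3 = 0
n=2,j=4: even sum, acc = 0+8 = 8
n=3,j=3: even sum, acc = 8+9 = 17
n=3,j=4: odd sum, acc = 17-4 = 13
n=3,j=5: even sum, acc = 13+15 = 28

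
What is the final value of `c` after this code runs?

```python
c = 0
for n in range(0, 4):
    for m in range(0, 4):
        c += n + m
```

n=0,m=0: c = 0+0 = 0
n=0,m=1: c = 0+1 = 1
n=0,m=2: c = 1+2 = 3
n=0,m=3: c = 3+3 = 6
n=1,m=0: c = 6+1 = 7
n=1,m=1: c = 7+2 = 9
n=1,m=2: c = 9+3 = 12
n=1,m=3: c = 12+4 = 16
n=2,m=0: c = 16+2 = 18
n=2,m=1: c = 18+3 = 21
n=2,m=2: c = 21+4 = 25
n=2,m=3: c = 25+5 = 30
n=3,m=0: c = 30+3 = 33
n=3,m=1: c = 33+4 = 37
n=3,m=2: c = 37+5 = 42
n=3,m=3: c = 42+6 = 48

48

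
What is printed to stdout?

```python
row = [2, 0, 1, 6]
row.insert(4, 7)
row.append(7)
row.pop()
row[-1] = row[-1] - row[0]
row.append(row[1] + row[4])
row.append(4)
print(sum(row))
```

insert 7 at 4 → [2, 0, 1, 6, 7]
append 7 → [2, 0, 1, 6, 7, 7]
pop() removes 7 → [2, 0, 1, 6, 7]
row[-1] = row[-1]-row[0] = 7-2 = 5 → [2, 0, 1, 6, 5]
append row[1]+row[4] = 0+5 = 5 → [2, 0, 1, 6, 5, 5]
append 4 → [2, 0, 1, 6, 5, 5, 4]
sum = 23

23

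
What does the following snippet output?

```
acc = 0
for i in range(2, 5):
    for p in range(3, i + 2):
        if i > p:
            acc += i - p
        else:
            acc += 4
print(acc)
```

21

i=2,p=3: not 2>3, acc = 0+4 = 4
i=3,p=3: not 3>3, acc = 4+4 = 8
i=3,p=4: not 3>4, acc = 8+4 = 12
i=4,p=3: 4>3, acc = 12+1 = 13
i=4,p=4: not 4>4, acc = 13+4 = 17
i=4,p=5: not 4>5, acc = 17+4 = 21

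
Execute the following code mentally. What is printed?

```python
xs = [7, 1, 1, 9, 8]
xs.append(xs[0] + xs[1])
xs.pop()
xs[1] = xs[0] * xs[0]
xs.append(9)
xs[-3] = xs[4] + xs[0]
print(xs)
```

append xs[0]+xs[1] = 7+1 = 8 → [7, 1, 1, 9, 8, 8]
pop() removes 8 → [7, 1, 1, 9, 8]
xs[1] = xs[0]*xs[0] = 7*7 = 49 → [7, 49, 1, 9, 8]
append 9 → [7, 49, 1, 9, 8, 9]
xs[-3] = xs[4]+xs[0] = 8+7 = 15 → [7, 49, 1, 15, 8, 9]

[7, 49, 1, 15, 8, 9]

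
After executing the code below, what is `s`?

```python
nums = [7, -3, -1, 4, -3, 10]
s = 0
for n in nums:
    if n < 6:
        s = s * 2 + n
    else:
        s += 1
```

-6

n=7: not <6, s = 0+1 = 1
n=-3: <6, s = 1*2+(-3) = -1
n=-1: <6, s = (-1)*2+(-1) = -3
n=4: <6, s = (-3)*2+4 = -2
n=-3: <6, s = (-2)*2+(-3) = -7
n=10: not <6, s = (-7)+1 = -6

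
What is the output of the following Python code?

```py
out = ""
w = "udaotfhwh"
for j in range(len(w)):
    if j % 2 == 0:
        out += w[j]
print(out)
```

j=0: add 'u' → 'u'
j=1: skip
j=2: add 'a' → 'ua'
j=3: skip
j=4: add 't' → 'uat'
j=5: skip
j=6: add 'h' → 'uath'
j=7: skip
j=8: add 'h' → 'uathh'

uathh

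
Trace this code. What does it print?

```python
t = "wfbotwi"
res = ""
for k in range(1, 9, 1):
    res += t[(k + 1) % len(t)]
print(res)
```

k=1: add t[2]='b' → 'b'
k=2: add t[3]='o' → 'bo'
k=3: add t[4]='t' → 'bot'
k=4: add t[5]='w' → 'botw'
k=5: add t[6]='i' → 'botwi'
k=6: add t[0]='w' → 'botwiw'
k=7: add t[1]='f' → 'botwiwf'
k=8: add t[2]='b' → 'botwiwfb'

botwiwfb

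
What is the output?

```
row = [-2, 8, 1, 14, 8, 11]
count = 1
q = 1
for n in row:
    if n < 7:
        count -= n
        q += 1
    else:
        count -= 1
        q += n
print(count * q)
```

n=-2: <7, count = 1-(-2) = 3; q=2
n=8: not <7, count = 3-1 = 2; q=10
n=1: <7, count = 2-1 = 1; q=11
n=14: not <7, count = 1-1 = 0; q=25
n=8: not <7, count = 0-1 = -1; q=33
n=11: not <7, count = (-1)-1 = -2; q=44
count*q = (-2)*44 = -88

-88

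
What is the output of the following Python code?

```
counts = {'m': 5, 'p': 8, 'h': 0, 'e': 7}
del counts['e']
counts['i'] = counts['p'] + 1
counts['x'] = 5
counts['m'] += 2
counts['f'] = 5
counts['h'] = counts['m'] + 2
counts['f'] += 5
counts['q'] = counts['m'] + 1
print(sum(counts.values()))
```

del 'e' → {'m': 5, 'p': 8, 'h': 0}
counts['i'] = counts['p']+1 = 9 → {'m': 5, 'p': 8, 'h': 0, 'i': 9}
counts['x'] = 5 → {'m': 5, 'p': 8, 'h': 0, 'i': 9, 'x': 5}
counts['m'] = 5+2 = 7 → {'m': 7, 'p': 8, 'h': 0, 'i': 9, 'x': 5}
counts['f'] = 5 → {'m': 7, 'p': 8, 'h': 0, 'i': 9, 'x': 5, 'f': 5}
counts['h'] = counts['m']+2 = 9 → {'m': 7, 'p': 8, 'h': 9, 'i': 9, 'x': 5, 'f': 5}
counts['f'] = 5+5 = 10 → {'m': 7, 'p': 8, 'h': 9, 'i': 9, 'x': 5, 'f': 10}
counts['q'] = counts['m']+1 = 8 → {'m': 7, 'p': 8, 'h': 9, 'i': 9, 'x': 5, 'f': 10, 'q': 8}
sum of values = 56

56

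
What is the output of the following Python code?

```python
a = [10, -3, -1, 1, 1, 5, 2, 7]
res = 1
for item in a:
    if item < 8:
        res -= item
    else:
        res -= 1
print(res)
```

-12

item=10: not <8, res = 1-1 = 0
item=-3: <8, res = 0-(-3) = 3
item=-1: <8, res = 3-(-1) = 4
item=1: <8, res = 4-1 = 3
item=1: <8, res = 3-1 = 2
item=5: <8, res = 2-5 = -3
item=2: <8, res = (-3)-2 = -5
item=7: <8, res = (-5)-7 = -12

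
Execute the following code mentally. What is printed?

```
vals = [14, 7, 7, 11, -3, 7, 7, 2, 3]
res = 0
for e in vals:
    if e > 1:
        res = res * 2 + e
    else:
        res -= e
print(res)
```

e=14: >1, res = 0*2+14 = 14
e=7: >1, res = 14*2+7 = 35
e=7: >1, res = 35*2+7 = 77
e=11: >1, res = 77*2+11 = 165
e=-3: not >1, res = 165-(-3) = 168
e=7: >1, res = 168*2+7 = 343
e=7: >1, res = 343*2+7 = 693
e=2: >1, res = 693*2+2 = 1388
e=3: >1, res = 1388*2+3 = 2779

2779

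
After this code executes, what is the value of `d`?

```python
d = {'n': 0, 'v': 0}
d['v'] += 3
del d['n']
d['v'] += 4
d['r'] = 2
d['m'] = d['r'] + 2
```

{'v': 7, 'r': 2, 'm': 4}

d['v'] = 0+3 = 3 → {'n': 0, 'v': 3}
del 'n' → {'v': 3}
d['v'] = 3+4 = 7 → {'v': 7}
d['r'] = 2 → {'v': 7, 'r': 2}
d['m'] = d['r']+2 = 4 → {'v': 7, 'r': 2, 'm': 4}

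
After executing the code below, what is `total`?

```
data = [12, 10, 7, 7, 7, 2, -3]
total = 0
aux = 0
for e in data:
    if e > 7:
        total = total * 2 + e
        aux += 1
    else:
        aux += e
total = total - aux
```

12

e=12: >7, total = 0*2+12 = 12; aux=1
e=10: >7, total = 12*2+10 = 34; aux=2
e=7: not >7; aux=9
e=7: not >7; aux=16
e=7: not >7; aux=23
e=2: not >7; aux=25
e=-3: not >7; aux=22
total-aux = 34-22 = 12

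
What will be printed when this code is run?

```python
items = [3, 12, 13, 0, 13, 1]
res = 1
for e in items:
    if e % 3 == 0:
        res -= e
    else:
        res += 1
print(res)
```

e=3: %3==0, res = 1-3 = -2
e=12: %3==0, res = (-2)-12 = -14
e=13: not %3==0, res = (-14)+1 = -13
e=0: %3==0, res = (-13)-0 = -13
e=13: not %3==0, res = (-13)+1 = -12
e=1: not %3==0, res = (-12)+1 = -11

-11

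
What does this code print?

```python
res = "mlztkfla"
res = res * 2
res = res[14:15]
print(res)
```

l

repeat ×2 → 'mlztkflamlztkfla'
slice [14:15] → 'l'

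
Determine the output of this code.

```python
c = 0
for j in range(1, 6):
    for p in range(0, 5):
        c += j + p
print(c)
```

125

j=1,p=0: c = 0+1 = 1
j=1,p=1: c = 1+2 = 3
j=1,p=2: c = 3+3 = 6
j=1,p=3: c = 6+4 = 10
j=1,p=4: c = 10+5 = 15
j=2,p=0: c = 15+2 = 17
j=2,p=1: c = 17+3 = 20
j=2,p=2: c = 20+4 = 24
j=2,p=3: c = 24+5 = 29
j=2,p=4: c = 29+6 = 35
j=3,p=0: c = 35+3 = 38
j=3,p=1: c = 38+4 = 42
j=3,p=2: c = 42+5 = 47
j=3,p=3: c = 47+6 = 53
j=3,p=4: c = 53+7 = 60
j=4,p=0: c = 60+4 = 64
j=4,p=1: c = 64+5 = 69
j=4,p=2: c = 69+6 = 75
j=4,p=3: c = 75+7 = 82
j=4,p=4: c = 82+8 = 90
j=5,p=0: c = 90+5 = 95
j=5,p=1: c = 95+6 = 101
j=5,p=2: c = 101+7 = 108
j=5,p=3: c = 108+8 = 116
j=5,p=4: c = 116+9 = 125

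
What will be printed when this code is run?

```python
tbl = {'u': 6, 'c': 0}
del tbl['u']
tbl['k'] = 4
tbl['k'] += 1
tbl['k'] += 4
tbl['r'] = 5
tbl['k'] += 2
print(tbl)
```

{'c': 0, 'k': 11, 'r': 5}

del 'u' → {'c': 0}
tbl['k'] = 4 → {'c': 0, 'k': 4}
tbl['k'] = 4+1 = 5 → {'c': 0, 'k': 5}
tbl['k'] = 5+4 = 9 → {'c': 0, 'k': 9}
tbl['r'] = 5 → {'c': 0, 'k': 9, 'r': 5}
tbl['k'] = 9+2 = 11 → {'c': 0, 'k': 11, 'r': 5}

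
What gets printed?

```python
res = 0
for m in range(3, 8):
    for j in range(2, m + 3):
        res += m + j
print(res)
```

300

m=3,j=2: res = 0+5 = 5
m=3,j=3: res = 5+6 = 11
m=3,j=4: res = 11+7 = 18
m=3,j=5: res = 18+8 = 26
m=4,j=2: res = 26+6 = 32
m=4,j=3: res = 32+7 = 39
m=4,j=4: res = 39+8 = 47
m=4,j=5: res = 47+9 = 56
m=4,j=6: res = 56+10 = 66
m=5,j=2: res = 66+7 = 73
m=5,j=3: res = 73+8 = 81
m=5,j=4: res = 81+9 = 90
m=5,j=5: res = 90+10 = 100
m=5,j=6: res = 100+11 = 111
m=5,j=7: res = 111+12 = 123
m=6,j=2: res = 123+8 = 131
m=6,j=3: res = 131+9 = 140
m=6,j=4: res = 140+10 = 150
m=6,j=5: res = 150+11 = 161
m=6,j=6: res = 161+12 = 173
m=6,j=7: res = 173+13 = 186
m=6,j=8: res = 186+14 = 200
m=7,j=2: res = 200+9 = 209
m=7,j=3: res = 209+10 = 219
m=7,j=4: res = 219+11 = 230
m=7,j=5: res = 230+12 = 242
m=7,j=6: res = 242+13 = 255
m=7,j=7: res = 255+14 = 269
m=7,j=8: res = 269+15 = 284
m=7,j=9: res = 284+16 = 300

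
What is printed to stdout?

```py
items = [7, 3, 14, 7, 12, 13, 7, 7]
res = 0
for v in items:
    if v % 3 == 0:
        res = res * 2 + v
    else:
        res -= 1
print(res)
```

v=7: not %3==0, res = 0-1 = -1
v=3: %3==0, res = (-1)*2+3 = 1
v=14: not %3==0, res = 1-1 = 0
v=7: not %3==0, res = 0-1 = -1
v=12: %3==0, res = (-1)*2+12 = 10
v=13: not %3==0, res = 10-1 = 9
v=7: not %3==0, res = 9-1 = 8
v=7: not %3==0, res = 8-1 = 7

7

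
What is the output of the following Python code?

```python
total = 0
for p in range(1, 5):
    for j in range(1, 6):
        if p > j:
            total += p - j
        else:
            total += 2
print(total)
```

38

p=1,j=1: not 1>1, total = 0+2 = 2
p=1,j=2: not 1>2, total = 2+2 = 4
p=1,j=3: not 1>3, total = 4+2 = 6
p=1,j=4: not 1>4, total = 6+2 = 8
p=1,j=5: not 1>5, total = 8+2 = 10
p=2,j=1: 2>1, total = 10+1 = 11
p=2,j=2: not 2>2, total = 11+2 = 13
p=2,j=3: not 2>3, total = 13+2 = 15
p=2,j=4: not 2>4, total = 15+2 = 17
p=2,j=5: not 2>5, total = 17+2 = 19
p=3,j=1: 3>1, total = 19+2 = 21
p=3,j=2: 3>2, total = 21+1 = 22
p=3,j=3: not 3>3, total = 22+2 = 24
p=3,j=4: not 3>4, total = 24+2 = 26
p=3,j=5: not 3>5, total = 26+2 = 28
p=4,j=1: 4>1, total = 28+3 = 31
p=4,j=2: 4>2, total = 31+2 = 33
p=4,j=3: 4>3, total = 33+1 = 34
p=4,j=4: not 4>4, total = 34+2 = 36
p=4,j=5: not 4>5, total = 36+2 = 38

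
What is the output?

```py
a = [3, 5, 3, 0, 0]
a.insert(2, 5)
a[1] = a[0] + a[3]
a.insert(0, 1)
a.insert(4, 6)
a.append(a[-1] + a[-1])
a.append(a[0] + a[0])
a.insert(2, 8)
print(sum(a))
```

34

insert 5 at 2 → [3, 5, 5, 3, 0, 0]
a[1] = a[0]+a[3] = 3+3 = 6 → [3, 6, 5, 3, 0, 0]
insert 1 at 0 → [1, 3, 6, 5, 3, 0, 0]
insert 6 at 4 → [1, 3, 6, 5, 6, 3, 0, 0]
append a[-1]+a[-1] = 0+0 = 0 → [1, 3, 6, 5, 6, 3, 0, 0, 0]
append a[0]+a[0] = 1+1 = 2 → [1, 3, 6, 5, 6, 3, 0, 0, 0, 2]
insert 8 at 2 → [1, 3, 8, 6, 5, 6, 3, 0, 0, 0, 2]
sum = 34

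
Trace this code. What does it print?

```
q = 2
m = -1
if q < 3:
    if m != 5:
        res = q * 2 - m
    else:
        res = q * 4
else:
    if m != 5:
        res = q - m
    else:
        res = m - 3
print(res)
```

5

q=2, m=-1
q < 3 is True; m != 5 is True
→ res = q * 2 - m = 5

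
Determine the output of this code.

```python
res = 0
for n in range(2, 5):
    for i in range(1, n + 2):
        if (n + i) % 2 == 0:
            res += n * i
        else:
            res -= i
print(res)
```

n=2,i=1: odd sum, res = 0-1 = -1
n=2,i=2: even sum, res = (-1)+4 = 3
n=2,i=3: odd sum, res = 3-3 = 0
n=3,i=1: even sum, res = 0+3 = 3
n=3,i=2: odd sum, res = 3-2 = 1
n=3,i=3: even sum, res = 1+9 = 10
n=3,i=4: odd sum, res = 10-4 = 6
n=4,i=1: odd sum, res = 6-1 = 5
n=4,i=2: even sum, res = 5+8 = 13
n=4,i=3: odd sum, res = 13-3 = 10
n=4,i=4: even sum, res = 10+16 = 26
n=4,i=5: odd sum, res = 26-5 = 21

21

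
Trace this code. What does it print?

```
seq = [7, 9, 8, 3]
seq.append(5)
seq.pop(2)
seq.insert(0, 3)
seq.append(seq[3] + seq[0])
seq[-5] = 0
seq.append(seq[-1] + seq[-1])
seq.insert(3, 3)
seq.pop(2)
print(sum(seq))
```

32

append 5 → [7, 9, 8, 3, 5]
pop(2) removes 8 → [7, 9, 3, 5]
insert 3 at 0 → [3, 7, 9, 3, 5]
append seq[3]+seq[0] = 3+3 = 6 → [3, 7, 9, 3, 5, 6]
seq[-5] = 0 → [3, 0, 9, 3, 5, 6]
append seq[-1]+seq[-1] = 6+6 = 12 → [3, 0, 9, 3, 5, 6, 12]
insert 3 at 3 → [3, 0, 9, 3, 3, 5, 6, 12]
pop(2) removes 9 → [3, 0, 3, 3, 5, 6, 12]
sum = 32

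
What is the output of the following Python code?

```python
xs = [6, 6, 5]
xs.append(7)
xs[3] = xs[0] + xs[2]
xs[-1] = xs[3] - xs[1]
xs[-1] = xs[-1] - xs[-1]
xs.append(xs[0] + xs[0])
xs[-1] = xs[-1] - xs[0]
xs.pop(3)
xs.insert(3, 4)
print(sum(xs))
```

27

append 7 → [6, 6, 5, 7]
xs[3] = xs[0]+xs[2] = 6+5 = 11 → [6, 6, 5, 11]
xs[-1] = xs[3]-xs[1] = 11-6 = 5 → [6, 6, 5, 5]
xs[-1] = xs[-1]-xs[-1] = 5-5 = 0 → [6, 6, 5, 0]
append xs[0]+xs[0] = 6+6 = 12 → [6, 6, 5, 0, 12]
xs[-1] = xs[-1]-xs[0] = 12-6 = 6 → [6, 6, 5, 0, 6]
pop(3) removes 0 → [6, 6, 5, 6]
insert 4 at 3 → [6, 6, 5, 4, 6]
sum = 27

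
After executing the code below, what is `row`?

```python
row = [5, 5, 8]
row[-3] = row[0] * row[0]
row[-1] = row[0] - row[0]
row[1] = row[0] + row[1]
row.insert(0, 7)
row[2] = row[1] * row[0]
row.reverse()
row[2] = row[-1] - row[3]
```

row[-3] = row[0]*row[0] = 5*5 = 25 → [25, 5, 8]
row[-1] = row[0]-row[0] = 25-25 = 0 → [25, 5, 0]
row[1] = row[0]+row[1] = 25+5 = 30 → [25, 30, 0]
insert 7 at 0 → [7, 25, 30, 0]
row[2] = row[1]*row[0] = 25*7 = 175 → [7, 25, 175, 0]
reverse → [0, 175, 25, 7]
row[2] = row[-1]-row[3] = 7-7 = 0 → [0, 175, 0, 7]

[0, 175, 0, 7]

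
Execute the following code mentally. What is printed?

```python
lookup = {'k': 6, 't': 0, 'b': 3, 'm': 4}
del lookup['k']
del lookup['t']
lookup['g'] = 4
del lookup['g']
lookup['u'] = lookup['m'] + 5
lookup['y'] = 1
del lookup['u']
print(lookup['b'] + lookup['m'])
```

7

del 'k' → {'t': 0, 'b': 3, 'm': 4}
del 't' → {'b': 3, 'm': 4}
lookup['g'] = 4 → {'b': 3, 'm': 4, 'g': 4}
del 'g' → {'b': 3, 'm': 4}
lookup['u'] = lookup['m']+5 = 9 → {'b': 3, 'm': 4, 'u': 9}
lookup['y'] = 1 → {'b': 3, 'm': 4, 'u': 9, 'y': 1}
del 'u' → {'b': 3, 'm': 4, 'y': 1}
lookup['b']+lookup['m'] = 3+4 = 7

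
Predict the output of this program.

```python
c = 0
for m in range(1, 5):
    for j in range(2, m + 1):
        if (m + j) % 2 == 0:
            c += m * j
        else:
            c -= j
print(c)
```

m=2,j=2: even sum, c = 0+4 = 4
m=3,j=2: odd sum, c = 4-2 = 2
m=3,j=3: even sum, c = 2+9 = 11
m=4,j=2: even sum, c = 11+8 = 19
m=4,j=3: odd sum, c = 19-3 = 16
m=4,j=4: even sum, c = 16+16 = 32

32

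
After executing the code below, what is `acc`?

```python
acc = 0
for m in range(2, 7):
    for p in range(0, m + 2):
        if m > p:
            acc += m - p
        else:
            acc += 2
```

m=2,p=0: 2>0, acc = 0+2 = 2
m=2,p=1: 2>1, acc = 2+1 = 3
m=2,p=2: not 2>2, acc = 3+2 = 5
m=2,p=3: not 2>3, acc = 5+2 = 7
m=3,p=0: 3>0, acc = 7+3 = 10
m=3,p=1: 3>1, acc = 10+2 = 12
m=3,p=2: 3>2, acc = 12+1 = 13
m=3,p=3: not 3>3, acc = 13+2 = 15
m=3,p=4: not 3>4, acc = 15+2 = 17
m=4,p=0: 4>0, acc = 17+4 = 21
m=4,p=1: 4>1, acc = 21+3 = 24
m=4,p=2: 4>2, acc = 24+2 = 26
m=4,p=3: 4>3, acc = 26+1 = 27
m=4,p=4: not 4>4, acc = 27+2 = 29
m=4,p=5: not 4>5, acc = 29+2 = 31
m=5,p=0: 5>0, acc = 31+5 = 36
m=5,p=1: 5>1, acc = 36+4 = 40
m=5,p=2: 5>2, acc = 40+3 = 43
m=5,p=3: 5>3, acc = 43+2 = 45
m=5,p=4: 5>4, acc = 45+1 = 46
m=5,p=5: not 5>5, acc = 46+2 = 48
m=5,p=6: not 5>6, acc = 48+2 = 50
m=6,p=0: 6>0, acc = 50+6 = 56
m=6,p=1: 6>1, acc = 56+5 = 61
m=6,p=2: 6>2, acc = 61+4 = 65
m=6,p=3: 6>3, acc = 65+3 = 68
m=6,p=4: 6>4, acc = 68+2 = 70
m=6,p=5: 6>5, acc = 70+1 = 71
m=6,p=6: not 6>6, acc = 71+2 = 73
m=6,p=7: not 6>7, acc = 73+2 = 75

75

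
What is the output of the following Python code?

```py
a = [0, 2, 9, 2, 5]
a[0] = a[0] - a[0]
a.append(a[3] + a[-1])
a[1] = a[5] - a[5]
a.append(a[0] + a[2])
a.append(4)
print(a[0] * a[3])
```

0

a[0] = a[0]-a[0] = 0-0 = 0 → [0, 2, 9, 2, 5]
append a[3]+a[-1] = 2+5 = 7 → [0, 2, 9, 2, 5, 7]
a[1] = a[5]-a[5] = 7-7 = 0 → [0, 0, 9, 2, 5, 7]
append a[0]+a[2] = 0+9 = 9 → [0, 0, 9, 2, 5, 7, 9]
append 4 → [0, 0, 9, 2, 5, 7, 9, 4]
a[0]*a[3] = 0*2 = 0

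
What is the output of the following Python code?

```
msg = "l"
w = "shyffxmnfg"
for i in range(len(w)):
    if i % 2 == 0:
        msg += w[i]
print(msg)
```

lsyfmf

i=0: add 's' → 'ls'
i=1: skip
i=2: add 'y' → 'lsy'
i=3: skip
i=4: add 'f' → 'lsyf'
i=5: skip
i=6: add 'm' → 'lsyfm'
i=7: skip
i=8: add 'f' → 'lsyfmf'
i=9: skip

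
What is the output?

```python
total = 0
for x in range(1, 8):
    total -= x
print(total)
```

-28

x=1: total = 0-1 = -1
x=2: total = (-1)-2 = -3
x=3: total = (-3)-3 = -6
x=4: total = (-6)-4 = -10
x=5: total = (-10)-5 = -15
x=6: total = (-15)-6 = -21
x=7: total = (-21)-7 = -28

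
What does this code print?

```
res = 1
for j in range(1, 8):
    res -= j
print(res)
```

j=1: res = 1-1 = 0
j=2: res = 0-2 = -2
j=3: res = (-2)-3 = -5
j=4: res = (-5)-4 = -9
j=5: res = (-9)-5 = -14
j=6: res = (-14)-6 = -20
j=7: res = (-20)-7 = -27

-27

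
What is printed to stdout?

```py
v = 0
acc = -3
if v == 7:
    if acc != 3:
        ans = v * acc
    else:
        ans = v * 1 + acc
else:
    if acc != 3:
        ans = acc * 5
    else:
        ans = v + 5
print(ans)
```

v=0, acc=-3
v == 7 is False; acc != 3 is True
→ ans = acc * 5 = -15

-15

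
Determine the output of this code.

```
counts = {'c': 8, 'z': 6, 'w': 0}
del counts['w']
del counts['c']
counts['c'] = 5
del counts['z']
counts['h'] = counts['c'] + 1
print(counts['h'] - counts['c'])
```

del 'w' → {'c': 8, 'z': 6}
del 'c' → {'z': 6}
counts['c'] = 5 → {'z': 6, 'c': 5}
del 'z' → {'c': 5}
counts['h'] = counts['c']+1 = 6 → {'c': 5, 'h': 6}
counts['h']-counts['c'] = 6-5 = 1

1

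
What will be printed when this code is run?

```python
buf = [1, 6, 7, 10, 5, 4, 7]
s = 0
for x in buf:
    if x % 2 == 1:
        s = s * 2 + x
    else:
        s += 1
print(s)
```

x=1: odd, s = 0*2+1 = 1
x=6: not odd, s = 1+1 = 2
x=7: odd, s = 2*2+7 = 11
x=10: not odd, s = 11+1 = 12
x=5: odd, s = 12*2+5 = 29
x=4: not odd, s = 29+1 = 30
x=7: odd, s = 30*2+7 = 67

67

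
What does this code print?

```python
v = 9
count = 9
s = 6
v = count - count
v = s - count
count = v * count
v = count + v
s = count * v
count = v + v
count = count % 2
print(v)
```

-30

v = 9-9 = 0
v = 6-9 = -3
count = (-3)*9 = -27
v = (-27)+(-3) = -30
s = (-27)*(-30) = 810
count = (-30)+(-30) = -60
count = (-60)%2 = 0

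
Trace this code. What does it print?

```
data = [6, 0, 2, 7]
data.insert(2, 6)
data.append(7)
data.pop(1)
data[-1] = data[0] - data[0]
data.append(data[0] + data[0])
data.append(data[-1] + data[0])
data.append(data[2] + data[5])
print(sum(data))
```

65

insert 6 at 2 → [6, 0, 6, 2, 7]
append 7 → [6, 0, 6, 2, 7, 7]
pop(1) removes 0 → [6, 6, 2, 7, 7]
data[-1] = data[0]-data[0] = 6-6 = 0 → [6, 6, 2, 7, 0]
append data[0]+data[0] = 6+6 = 12 → [6, 6, 2, 7, 0, 12]
append data[-1]+data[0] = 12+6 = 18 → [6, 6, 2, 7, 0, 12, 18]
append data[2]+data[5] = 2+12 = 14 → [6, 6, 2, 7, 0, 12, 18, 14]
sum = 65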